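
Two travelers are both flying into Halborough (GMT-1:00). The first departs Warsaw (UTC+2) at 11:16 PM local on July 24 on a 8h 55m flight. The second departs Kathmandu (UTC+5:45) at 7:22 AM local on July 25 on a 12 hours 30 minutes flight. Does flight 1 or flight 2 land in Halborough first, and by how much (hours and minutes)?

the first, by 7 hours 56 minutes

Flight 1 in UTC: 11:16 PM − 2:00 = 9:16 PM on Jul 24.
+8 hours 55 minutes → arrive 6:11 AM UTC on Jul 25.
Flight 2 in UTC: 7:22 AM − 5:45 = 1:37 AM on Jul 25.
+12 hours 30 minutes → arrive 2:07 PM UTC on Jul 25.
Flight 1 lands earlier by 7 hours 56 minutes.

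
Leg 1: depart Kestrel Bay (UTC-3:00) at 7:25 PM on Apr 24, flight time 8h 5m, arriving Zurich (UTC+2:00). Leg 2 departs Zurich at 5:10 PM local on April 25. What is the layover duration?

8 hours 40 minutes

Convert departure to UTC: 7:25 PM + 3:00 = 10:25 PM UTC on Apr 24.
Add 8 hours and 5 minutes flight time → 6:30 AM UTC (Apr 25).
Zurich is UTC+2:00, so local arrival = 6:30 AM + 2:00 = 8:30 AM on Apr 25.
Layover = 5:10 PM − 8:30 AM = 8 hours 40 minutes.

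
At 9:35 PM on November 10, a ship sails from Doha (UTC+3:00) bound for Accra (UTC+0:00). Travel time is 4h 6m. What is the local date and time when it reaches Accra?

Accra is 3:00 behind Doha.
After 4 hours and 6 minutes it is 1:41 AM (Nov 11) in Doha.
Shift by the zone difference: 1:41 AM − 3:00 = 10:41 PM on Nov 10 in Accra.

10:41 PM on November 10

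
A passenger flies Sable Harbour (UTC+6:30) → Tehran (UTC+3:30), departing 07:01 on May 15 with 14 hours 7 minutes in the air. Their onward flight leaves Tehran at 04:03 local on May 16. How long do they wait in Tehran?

9 hours 55 minutes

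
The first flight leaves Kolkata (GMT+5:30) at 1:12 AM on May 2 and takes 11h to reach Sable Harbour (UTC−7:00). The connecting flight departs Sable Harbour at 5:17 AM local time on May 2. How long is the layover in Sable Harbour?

5 hours 35 minutes

Convert departure to UTC: 1:12 AM − 5:30 = 7:42 PM UTC on May 1.
Add 11 hours flight time → 6:42 AM UTC (May 2).
Sable Harbour is UTC−7:00, so local arrival = 6:42 AM − 7:00 = 11:42 PM on May 1.
Layover = 5:17 AM − 11:42 PM (+1 day) = 5 hours 35 minutes.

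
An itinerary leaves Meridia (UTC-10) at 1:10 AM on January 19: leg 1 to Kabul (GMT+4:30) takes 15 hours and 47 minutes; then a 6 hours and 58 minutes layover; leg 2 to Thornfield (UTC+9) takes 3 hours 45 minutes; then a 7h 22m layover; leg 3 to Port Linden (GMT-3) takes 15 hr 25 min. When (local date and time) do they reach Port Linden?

9:27 AM on January 21

Convert departure to UTC: 1:10 AM + 10:00 = 11:10 AM UTC on Jan 19.
Add 15 hours and 47 minutes leg 1 → 2:57 AM UTC (Jan 20).
Add 6 hours and 58 minutes layover in Kabul → 9:55 AM UTC.
Add 3 hours and 45 minutes leg 2 → 1:40 PM UTC.
Add 7 hours and 22 minutes layover in Thornfield → 9:02 PM UTC.
Add 15 hours 25 minutes leg 3 → 12:27 PM UTC (Jan 21).
Port Linden is UTC−3:00, so local arrival = 12:27 PM − 3:00 = 9:27 AM on Jan 21.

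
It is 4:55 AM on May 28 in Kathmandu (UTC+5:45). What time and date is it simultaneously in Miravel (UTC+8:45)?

Miravel is 3:00 ahead of Kathmandu.
Shift by the zone difference: 4:55 AM + 3:00 = 7:55 AM on May 28 in Miravel.

7:55 AM on May 28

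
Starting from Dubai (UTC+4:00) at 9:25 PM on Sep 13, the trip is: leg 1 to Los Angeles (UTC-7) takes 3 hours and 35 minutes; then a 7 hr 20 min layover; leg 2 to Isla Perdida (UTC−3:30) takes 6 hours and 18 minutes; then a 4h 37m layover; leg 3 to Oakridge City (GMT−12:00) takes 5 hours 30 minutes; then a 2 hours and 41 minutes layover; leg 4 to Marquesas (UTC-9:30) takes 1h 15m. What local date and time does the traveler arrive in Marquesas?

3:11 PM on Sep 14

Convert departure to UTC: 9:25 PM − 4:00 = 5:25 PM UTC on Sep 13.
Add 3 hours 35 minutes leg 1 → 9:00 PM UTC.
Add 7 hours 20 minutes layover in Los Angeles → 4:20 AM UTC (Sep 14).
Add 6 hours 18 minutes leg 2 → 10:38 AM UTC.
Add 4 hours and 37 minutes layover in Isla Perdida → 3:15 PM UTC.
Add 5 hours and 30 minutes leg 3 → 8:45 PM UTC.
Add 2 hours and 41 minutes layover in Oakridge City → 11:26 PM UTC.
Add 1 hour and 15 minutes leg 4 → 12:41 AM UTC (Sep 15).
Marquesas is UTC−9:30, so local arrival = 12:41 AM − 9:30 = 3:11 PM on Sep 14.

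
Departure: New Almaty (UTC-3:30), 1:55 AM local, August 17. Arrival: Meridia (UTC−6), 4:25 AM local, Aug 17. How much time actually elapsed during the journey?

Departure in UTC: 1:55 AM + 3:30 = 5:25 AM on Aug 17.
Arrival in UTC: 4:25 AM + 6:00 = 10:25 AM on Aug 17.
Elapsed = 10:25 AM − 5:25 AM = 5 hours.

5 hours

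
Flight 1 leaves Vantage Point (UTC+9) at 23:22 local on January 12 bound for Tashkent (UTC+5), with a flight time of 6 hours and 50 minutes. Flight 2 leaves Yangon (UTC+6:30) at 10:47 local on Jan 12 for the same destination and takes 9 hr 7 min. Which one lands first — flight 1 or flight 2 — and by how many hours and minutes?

the second, by 7 hours 48 minutes

Flight 1 in UTC: 23:22 − 9:00 = 14:22 on Jan 12.
+6 hours 50 minutes → arrive 21:12 UTC on Jan 12.
Flight 2 in UTC: 10:47 − 6:30 = 04:17 on Jan 12.
+9 hours 7 minutes → arrive 13:24 UTC on Jan 12.
Flight 2 lands earlier by 7 hours 48 minutes.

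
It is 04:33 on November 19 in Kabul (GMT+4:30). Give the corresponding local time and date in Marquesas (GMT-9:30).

In UTC: 04:33 − 4:30 = 00:03 on Nov 19.
Marquesas is UTC−9:30: 00:03 − 9:30 = 14:33 on Nov 18.

14:33 on November 18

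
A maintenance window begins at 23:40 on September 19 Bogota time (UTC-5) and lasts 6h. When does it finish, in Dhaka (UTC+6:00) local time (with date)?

Convert start to UTC: 23:40 + 5:00 = 04:40 UTC on Sep 20.
Add 6 hours duration → 10:40 UTC.
Dhaka is UTC+6:00, so local end time = 10:40 + 6:00 = 16:40 on Sep 20.

16:40 on Sep 20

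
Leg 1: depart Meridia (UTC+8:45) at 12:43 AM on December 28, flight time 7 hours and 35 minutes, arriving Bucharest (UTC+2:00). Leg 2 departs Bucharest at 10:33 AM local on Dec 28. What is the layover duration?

Convert departure to UTC: 12:43 AM − 8:45 = 3:58 PM UTC on Dec 27.
Add 7 hours and 35 minutes flight time → 11:33 PM UTC.
Bucharest is UTC+2:00, so local arrival = 11:33 PM + 2:00 = 1:33 AM on Dec 28.
Layover = 10:33 AM − 1:33 AM = 9 hours.

9 hours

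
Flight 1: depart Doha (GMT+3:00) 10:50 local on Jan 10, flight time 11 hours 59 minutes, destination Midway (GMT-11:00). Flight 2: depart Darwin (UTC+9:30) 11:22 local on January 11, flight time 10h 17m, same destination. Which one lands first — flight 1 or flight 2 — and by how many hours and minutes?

the first, by 16 hours 20 minutes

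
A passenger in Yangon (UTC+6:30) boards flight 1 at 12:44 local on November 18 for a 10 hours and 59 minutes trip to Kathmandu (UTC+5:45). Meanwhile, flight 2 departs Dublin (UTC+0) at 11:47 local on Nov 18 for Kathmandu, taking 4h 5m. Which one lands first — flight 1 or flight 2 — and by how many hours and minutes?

Flight 1 in UTC: 12:44 − 6:30 = 06:14 on Nov 18.
+10 hours 59 minutes → arrive 17:13 UTC on Nov 18.
Flight 2 departs at 11:47 UTC (Nov 18).
+4 hours and 5 minutes → arrive 15:52 UTC on Nov 18.
Flight 2 lands earlier by 1 hour 21 minutes.

the second, by 1 hour 21 minutes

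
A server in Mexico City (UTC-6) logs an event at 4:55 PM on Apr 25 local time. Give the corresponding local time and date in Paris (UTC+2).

12:55 AM on April 26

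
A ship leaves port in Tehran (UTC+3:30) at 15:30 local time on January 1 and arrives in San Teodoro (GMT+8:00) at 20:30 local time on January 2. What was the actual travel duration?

Departure in UTC: 15:30 − 3:30 = 12:00 on Jan 1.
Arrival in UTC: 20:30 − 8:00 = 12:30 on Jan 2.
Elapsed = 12:30 − 12:00 (+1 day) = 24 hours 30 minutes.

24 hours 30 minutes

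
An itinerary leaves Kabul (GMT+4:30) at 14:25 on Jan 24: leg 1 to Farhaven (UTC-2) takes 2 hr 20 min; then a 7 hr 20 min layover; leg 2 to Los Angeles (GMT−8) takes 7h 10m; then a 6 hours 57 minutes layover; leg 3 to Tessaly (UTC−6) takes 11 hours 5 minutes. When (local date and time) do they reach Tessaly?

14:47 on January 25

Convert departure to UTC: 14:25 − 4:30 = 09:55 UTC on Jan 24.
Add 2 hours 20 minutes leg 1 → 12:15 UTC.
Add 7 hours and 20 minutes layover in Farhaven → 19:35 UTC.
Add 7 hours and 10 minutes leg 2 → 02:45 UTC (Jan 25).
Add 6 hours and 57 minutes layover in Los Angeles → 09:42 UTC.
Add 11 hours 5 minutes leg 3 → 20:47 UTC.
Tessaly is UTC−6:00, so local arrival = 20:47 − 6:00 = 14:47 on Jan 25.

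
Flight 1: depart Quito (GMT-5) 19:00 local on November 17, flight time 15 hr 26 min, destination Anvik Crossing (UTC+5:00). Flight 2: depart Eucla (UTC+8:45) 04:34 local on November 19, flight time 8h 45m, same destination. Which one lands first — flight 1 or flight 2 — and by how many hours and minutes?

Flight 1 in UTC: 19:00 + 5:00 = 00:00 on Nov 18.
+15 hours 26 minutes → arrive 15:26 UTC on Nov 18.
Flight 2 in UTC: 04:34 − 8:45 = 19:49 on Nov 18.
+8 hours and 45 minutes → arrive 04:34 UTC on Nov 19.
Flight 1 lands earlier by 13 hours 8 minutes.

the first, by 13 hours 8 minutes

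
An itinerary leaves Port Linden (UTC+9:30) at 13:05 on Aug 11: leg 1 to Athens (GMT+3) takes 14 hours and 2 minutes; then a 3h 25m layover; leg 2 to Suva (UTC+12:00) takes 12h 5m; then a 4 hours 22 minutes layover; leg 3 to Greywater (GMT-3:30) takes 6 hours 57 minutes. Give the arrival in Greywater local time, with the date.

16:56 on Aug 12

Convert departure to UTC: 13:05 − 9:30 = 03:35 UTC on Aug 11.
Add 14 hours 2 minutes leg 1 → 17:37 UTC.
Add 3 hours 25 minutes layover in Athens → 21:02 UTC.
Add 12 hours 5 minutes leg 2 → 09:07 UTC (Aug 12).
Add 4 hours 22 minutes layover in Suva → 13:29 UTC.
Add 6 hours 57 minutes leg 3 → 20:26 UTC.
Greywater is UTC−3:30, so local arrival = 20:26 − 3:30 = 16:56 on Aug 12.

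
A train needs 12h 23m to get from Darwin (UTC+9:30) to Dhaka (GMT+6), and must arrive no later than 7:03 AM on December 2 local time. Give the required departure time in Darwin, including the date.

Target arrival in UTC: 7:03 AM − 6:00 = 1:03 AM on Dec 2.
Subtract 12 hours and 23 minutes → departure 12:40 PM UTC on Dec 1.
Darwin is UTC+9:30: 12:40 PM + 9:30 = 10:10 PM on Dec 1.

10:10 PM on December 1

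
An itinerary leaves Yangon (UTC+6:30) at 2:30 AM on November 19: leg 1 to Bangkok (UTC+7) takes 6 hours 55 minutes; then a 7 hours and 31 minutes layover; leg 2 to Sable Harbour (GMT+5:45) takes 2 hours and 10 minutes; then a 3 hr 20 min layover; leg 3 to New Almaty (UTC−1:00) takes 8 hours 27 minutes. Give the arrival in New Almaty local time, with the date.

Convert departure to UTC: 2:30 AM − 6:30 = 8:00 PM UTC on Nov 18.
Add 6 hours 55 minutes leg 1 → 2:55 AM UTC (Nov 19).
Add 7 hours 31 minutes layover in Bangkok → 10:26 AM UTC.
Add 2 hours and 10 minutes leg 2 → 12:36 PM UTC.
Add 3 hours 20 minutes layover in Sable Harbour → 3:56 PM UTC.
Add 8 hours 27 minutes leg 3 → 12:23 AM UTC (Nov 20).
New Almaty is UTC−1:00, so local arrival = 12:23 AM − 1:00 = 11:23 PM on Nov 19.

11:23 PM on Nov 19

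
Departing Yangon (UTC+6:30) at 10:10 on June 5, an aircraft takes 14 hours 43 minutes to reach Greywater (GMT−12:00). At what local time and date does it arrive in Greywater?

Convert departure to UTC: 10:10 − 6:30 = 03:40 UTC on Jun 5.
Add 14 hours 43 minutes travel time → 18:23 UTC.
Greywater is UTC−12:00, so local arrival = 18:23 − 12:00 = 06:23 on Jun 5.

06:23 on June 5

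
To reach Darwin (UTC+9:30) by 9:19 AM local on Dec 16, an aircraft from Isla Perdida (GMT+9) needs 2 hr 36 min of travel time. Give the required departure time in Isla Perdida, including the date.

Target arrival in UTC: 9:19 AM − 9:30 = 11:49 PM on Dec 15.
Subtract 2 hours 36 minutes → departure 9:13 PM UTC on Dec 15.
Isla Perdida is UTC+9:00: 9:13 PM + 9:00 = 6:13 AM on Dec 16.

6:13 AM on Dec 16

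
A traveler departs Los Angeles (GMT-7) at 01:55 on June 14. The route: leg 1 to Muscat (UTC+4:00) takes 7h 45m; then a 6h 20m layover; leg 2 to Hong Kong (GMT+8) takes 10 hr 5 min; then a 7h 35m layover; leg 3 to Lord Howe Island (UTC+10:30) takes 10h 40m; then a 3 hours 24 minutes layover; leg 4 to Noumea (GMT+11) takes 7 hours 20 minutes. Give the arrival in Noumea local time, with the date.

01:04 on June 17

Convert departure to UTC: 01:55 + 7:00 = 08:55 UTC on Jun 14.
Add 7 hours 45 minutes leg 1 → 16:40 UTC.
Add 6 hours and 20 minutes layover in Muscat → 23:00 UTC.
Add 10 hours 5 minutes leg 2 → 09:05 UTC (Jun 15).
Add 7 hours 35 minutes layover in Hong Kong → 16:40 UTC.
Add 10 hours and 40 minutes leg 3 → 03:20 UTC (Jun 16).
Add 3 hours and 24 minutes layover in Lord Howe Island → 06:44 UTC.
Add 7 hours and 20 minutes leg 4 → 14:04 UTC.
Noumea is UTC+11:00, so local arrival = 14:04 + 11:00 = 01:04 on Jun 17.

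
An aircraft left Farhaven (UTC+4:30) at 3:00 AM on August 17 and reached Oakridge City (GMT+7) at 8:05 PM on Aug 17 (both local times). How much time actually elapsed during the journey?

14 hours 35 minutes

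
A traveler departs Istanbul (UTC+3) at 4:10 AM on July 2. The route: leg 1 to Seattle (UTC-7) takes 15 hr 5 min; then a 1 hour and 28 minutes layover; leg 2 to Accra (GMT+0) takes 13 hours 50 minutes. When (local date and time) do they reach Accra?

Convert departure to UTC: 4:10 AM − 3:00 = 1:10 AM UTC on Jul 2.
Add 15 hours and 5 minutes leg 1 → 4:15 PM UTC.
Add 1 hour 28 minutes layover in Seattle → 5:43 PM UTC.
Add 13 hours 50 minutes leg 2 → 7:33 AM UTC (Jul 3).
Accra is UTC+0, so local arrival is the same: 7:33 AM on Jul 3.

7:33 AM on July 3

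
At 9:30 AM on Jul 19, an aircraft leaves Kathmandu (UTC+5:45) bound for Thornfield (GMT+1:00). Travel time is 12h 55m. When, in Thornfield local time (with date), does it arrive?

Convert departure to UTC: 9:30 AM − 5:45 = 3:45 AM UTC on Jul 19.
Add 12 hours 55 minutes travel time → 4:40 PM UTC.
Thornfield is UTC+1:00, so local arrival = 4:40 PM + 1:00 = 5:40 PM on Jul 19.

5:40 PM on Jul 19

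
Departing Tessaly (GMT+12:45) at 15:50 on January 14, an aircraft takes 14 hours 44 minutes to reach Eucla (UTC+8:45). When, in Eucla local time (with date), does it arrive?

02:34 on Jan 15

Convert departure to UTC: 15:50 − 12:45 = 03:05 UTC on Jan 14.
Add 14 hours and 44 minutes travel time → 17:49 UTC.
Eucla is UTC+8:45, so local arrival = 17:49 + 8:45 = 02:34 on Jan 15.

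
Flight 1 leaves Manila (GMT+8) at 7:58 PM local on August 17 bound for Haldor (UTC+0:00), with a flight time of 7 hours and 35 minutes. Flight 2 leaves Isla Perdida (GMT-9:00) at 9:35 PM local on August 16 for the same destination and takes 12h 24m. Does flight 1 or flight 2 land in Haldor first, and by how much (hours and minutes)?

the second, by 34 minutes

Flight 1 in UTC: 7:58 PM − 8:00 = 11:58 AM on Aug 17.
+7 hours and 35 minutes → arrive 7:33 PM UTC on Aug 17.
Flight 2 in UTC: 9:35 PM + 9:00 = 6:35 AM on Aug 17.
+12 hours 24 minutes → arrive 6:59 PM UTC on Aug 17.
Flight 2 lands earlier by 34 minutes.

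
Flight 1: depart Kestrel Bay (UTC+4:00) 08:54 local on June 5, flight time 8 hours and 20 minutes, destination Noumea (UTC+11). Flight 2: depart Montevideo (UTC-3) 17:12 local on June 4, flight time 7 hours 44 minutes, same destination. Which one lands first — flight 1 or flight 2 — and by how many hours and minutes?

Flight 1 in UTC: 08:54 − 4:00 = 04:54 on Jun 5.
+8 hours and 20 minutes → arrive 13:14 UTC on Jun 5.
Flight 2 in UTC: 17:12 + 3:00 = 20:12 on Jun 4.
+7 hours and 44 minutes → arrive 03:56 UTC on Jun 5.
Flight 2 lands earlier by 9 hours 18 minutes.

the second, by 9 hours 18 minutes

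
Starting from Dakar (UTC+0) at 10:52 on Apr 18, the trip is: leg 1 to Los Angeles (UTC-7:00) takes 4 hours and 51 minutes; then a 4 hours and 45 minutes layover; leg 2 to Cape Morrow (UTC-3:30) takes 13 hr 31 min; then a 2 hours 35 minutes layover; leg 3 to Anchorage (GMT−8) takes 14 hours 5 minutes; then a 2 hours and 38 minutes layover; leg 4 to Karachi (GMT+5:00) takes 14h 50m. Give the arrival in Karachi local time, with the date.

01:07 on April 21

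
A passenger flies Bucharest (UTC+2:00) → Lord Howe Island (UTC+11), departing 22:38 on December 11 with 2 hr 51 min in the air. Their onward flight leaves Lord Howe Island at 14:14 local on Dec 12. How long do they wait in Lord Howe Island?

3 hours 45 minutes

Convert departure to UTC: 22:38 − 2:00 = 20:38 UTC on Dec 11.
Add 2 hours 51 minutes flight time → 23:29 UTC.
Lord Howe Island is UTC+11:00, so local arrival = 23:29 + 11:00 = 10:29 on Dec 12.
Layover = 14:14 − 10:29 = 3 hours 45 minutes.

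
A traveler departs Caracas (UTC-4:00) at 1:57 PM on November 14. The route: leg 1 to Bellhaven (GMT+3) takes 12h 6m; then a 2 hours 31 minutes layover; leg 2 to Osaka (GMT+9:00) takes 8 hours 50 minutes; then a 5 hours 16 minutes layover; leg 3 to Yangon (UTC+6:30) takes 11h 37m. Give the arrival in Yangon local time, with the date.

4:47 PM on Nov 16

Convert departure to UTC: 1:57 PM + 4:00 = 5:57 PM UTC on Nov 14.
Add 12 hours and 6 minutes leg 1 → 6:03 AM UTC (Nov 15).
Add 2 hours 31 minutes layover in Bellhaven → 8:34 AM UTC.
Add 8 hours 50 minutes leg 2 → 5:24 PM UTC.
Add 5 hours and 16 minutes layover in Osaka → 10:40 PM UTC.
Add 11 hours 37 minutes leg 3 → 10:17 AM UTC (Nov 16).
Yangon is UTC+6:30, so local arrival = 10:17 AM + 6:30 = 4:47 PM on Nov 16.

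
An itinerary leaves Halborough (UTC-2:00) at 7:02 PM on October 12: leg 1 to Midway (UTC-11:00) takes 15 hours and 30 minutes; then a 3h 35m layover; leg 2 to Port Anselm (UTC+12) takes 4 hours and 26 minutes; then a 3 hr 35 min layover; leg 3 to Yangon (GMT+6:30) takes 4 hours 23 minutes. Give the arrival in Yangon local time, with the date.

11:01 AM on October 14

Convert departure to UTC: 7:02 PM + 2:00 = 9:02 PM UTC on Oct 12.
Add 15 hours and 30 minutes leg 1 → 12:32 PM UTC (Oct 13).
Add 3 hours 35 minutes layover in Midway → 4:07 PM UTC.
Add 4 hours and 26 minutes leg 2 → 8:33 PM UTC.
Add 3 hours and 35 minutes layover in Port Anselm → 12:08 AM UTC (Oct 14).
Add 4 hours 23 minutes leg 3 → 4:31 AM UTC.
Yangon is UTC+6:30, so local arrival = 4:31 AM + 6:30 = 11:01 AM on Oct 14.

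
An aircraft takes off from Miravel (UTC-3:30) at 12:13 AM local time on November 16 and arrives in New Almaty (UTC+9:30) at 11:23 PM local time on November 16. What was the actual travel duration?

New Almaty is 13:00 ahead of Miravel.
Clock-face elapsed time (ignoring zones) is 23 hours 10 minutes.
Actual elapsed = 23 hours 10 minutes − 13:00 = 10 hours 10 minutes.

10 hours 10 minutes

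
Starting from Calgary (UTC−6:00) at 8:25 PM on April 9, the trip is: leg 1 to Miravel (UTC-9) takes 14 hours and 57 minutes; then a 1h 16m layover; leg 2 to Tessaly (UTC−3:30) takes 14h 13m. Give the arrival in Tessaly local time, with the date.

Convert departure to UTC: 8:25 PM + 6:00 = 2:25 AM UTC on Apr 10.
Add 14 hours 57 minutes leg 1 → 5:22 PM UTC.
Add 1 hour and 16 minutes layover in Miravel → 6:38 PM UTC.
Add 14 hours 13 minutes leg 2 → 8:51 AM UTC (Apr 11).
Tessaly is UTC−3:30, so local arrival = 8:51 AM − 3:30 = 5:21 AM on Apr 11.

5:21 AM on Apr 11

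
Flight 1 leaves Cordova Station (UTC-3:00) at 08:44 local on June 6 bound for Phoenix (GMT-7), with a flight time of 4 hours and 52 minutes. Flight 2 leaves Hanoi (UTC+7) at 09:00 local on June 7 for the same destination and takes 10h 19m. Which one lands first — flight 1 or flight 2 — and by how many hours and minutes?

Flight 1 in UTC: 08:44 + 3:00 = 11:44 on Jun 6.
+4 hours and 52 minutes → arrive 16:36 UTC on Jun 6.
Flight 2 in UTC: 09:00 − 7:00 = 02:00 on Jun 7.
+10 hours and 19 minutes → arrive 12:19 UTC on Jun 7.
Flight 1 lands earlier by 19 hours 43 minutes.

the first, by 19 hours 43 minutes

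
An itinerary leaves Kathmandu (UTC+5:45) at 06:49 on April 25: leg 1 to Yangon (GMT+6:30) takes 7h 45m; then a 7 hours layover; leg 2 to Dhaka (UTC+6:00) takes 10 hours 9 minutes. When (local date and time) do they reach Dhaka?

Convert departure to UTC: 06:49 − 5:45 = 01:04 UTC on Apr 25.
Add 7 hours 45 minutes leg 1 → 08:49 UTC.
Add 7 hours layover in Yangon → 15:49 UTC.
Add 10 hours and 9 minutes leg 2 → 01:58 UTC (Apr 26).
Dhaka is UTC+6:00, so local arrival = 01:58 + 6:00 = 07:58 on Apr 26.

07:58 on Apr 26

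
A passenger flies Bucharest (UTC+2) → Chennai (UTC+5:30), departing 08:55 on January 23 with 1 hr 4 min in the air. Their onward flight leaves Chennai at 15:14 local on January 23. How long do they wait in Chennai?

1 hour 45 minutes

Convert departure to UTC: 08:55 − 2:00 = 06:55 UTC on Jan 23.
Add 1 hour 4 minutes flight time → 07:59 UTC.
Chennai is UTC+5:30, so local arrival = 07:59 + 5:30 = 13:29 on Jan 23.
Layover = 15:14 − 13:29 = 1 hour 45 minutes.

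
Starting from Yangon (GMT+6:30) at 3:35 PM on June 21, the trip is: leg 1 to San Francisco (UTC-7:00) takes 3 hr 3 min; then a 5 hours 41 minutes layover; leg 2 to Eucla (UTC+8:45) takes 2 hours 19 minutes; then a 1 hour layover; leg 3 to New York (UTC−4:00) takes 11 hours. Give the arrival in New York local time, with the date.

4:08 AM on Jun 22

Convert departure to UTC: 3:35 PM − 6:30 = 9:05 AM UTC on Jun 21.
Add 3 hours 3 minutes leg 1 → 12:08 PM UTC.
Add 5 hours 41 minutes layover in San Francisco → 5:49 PM UTC.
Add 2 hours 19 minutes leg 2 → 8:08 PM UTC.
Add 1 hour layover in Eucla → 9:08 PM UTC.
Add 11 hours leg 3 → 8:08 AM UTC (Jun 22).
New York is UTC−4:00, so local arrival = 8:08 AM − 4:00 = 4:08 AM on Jun 22.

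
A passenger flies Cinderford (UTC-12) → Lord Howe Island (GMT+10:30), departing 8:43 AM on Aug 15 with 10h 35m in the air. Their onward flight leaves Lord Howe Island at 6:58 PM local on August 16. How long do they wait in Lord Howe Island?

1 hour 10 minutes

Convert departure to UTC: 8:43 AM + 12:00 = 8:43 PM UTC on Aug 15.
Add 10 hours and 35 minutes flight time → 7:18 AM UTC (Aug 16).
Lord Howe Island is UTC+10:30, so local arrival = 7:18 AM + 10:30 = 5:48 PM on Aug 16.
Layover = 6:58 PM − 5:48 PM = 1 hour 10 minutes.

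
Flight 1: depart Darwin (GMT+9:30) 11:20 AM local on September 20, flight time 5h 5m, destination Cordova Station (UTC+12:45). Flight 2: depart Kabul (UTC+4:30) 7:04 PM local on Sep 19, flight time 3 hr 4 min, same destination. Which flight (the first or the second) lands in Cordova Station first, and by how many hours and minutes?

the second, by 13 hours 17 minutes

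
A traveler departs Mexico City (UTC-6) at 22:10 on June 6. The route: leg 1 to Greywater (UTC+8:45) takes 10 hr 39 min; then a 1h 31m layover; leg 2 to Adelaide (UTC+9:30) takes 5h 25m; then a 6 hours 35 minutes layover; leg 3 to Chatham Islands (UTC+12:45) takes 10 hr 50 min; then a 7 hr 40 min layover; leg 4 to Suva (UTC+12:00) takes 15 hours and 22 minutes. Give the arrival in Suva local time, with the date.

02:12 on June 10

Convert departure to UTC: 22:10 + 6:00 = 04:10 UTC on Jun 7.
Add 10 hours and 39 minutes leg 1 → 14:49 UTC.
Add 1 hour and 31 minutes layover in Greywater → 16:20 UTC.
Add 5 hours and 25 minutes leg 2 → 21:45 UTC.
Add 6 hours 35 minutes layover in Adelaide → 04:20 UTC (Jun 8).
Add 10 hours 50 minutes leg 3 → 15:10 UTC.
Add 7 hours 40 minutes layover in Chatham Islands → 22:50 UTC.
Add 15 hours 22 minutes leg 4 → 14:12 UTC (Jun 9).
Suva is UTC+12:00, so local arrival = 14:12 + 12:00 = 02:12 on Jun 10.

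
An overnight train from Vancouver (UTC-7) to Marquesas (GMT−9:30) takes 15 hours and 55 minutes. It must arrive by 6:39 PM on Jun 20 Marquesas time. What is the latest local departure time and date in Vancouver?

5:14 AM on June 20

Target arrival in UTC: 6:39 PM + 9:30 = 4:09 AM on Jun 21.
Subtract 15 hours 55 minutes → departure 12:14 PM UTC on Jun 20.
Vancouver is UTC−7:00: 12:14 PM − 7:00 = 5:14 AM on Jun 20.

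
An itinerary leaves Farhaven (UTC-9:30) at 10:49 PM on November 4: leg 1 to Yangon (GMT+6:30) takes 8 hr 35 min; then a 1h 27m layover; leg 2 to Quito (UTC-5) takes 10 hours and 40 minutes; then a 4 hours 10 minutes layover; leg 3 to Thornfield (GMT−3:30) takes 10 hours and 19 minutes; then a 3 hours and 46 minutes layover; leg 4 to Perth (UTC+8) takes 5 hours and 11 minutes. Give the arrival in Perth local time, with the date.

Convert departure to UTC: 10:49 PM + 9:30 = 8:19 AM UTC on Nov 5.
Add 8 hours and 35 minutes leg 1 → 4:54 PM UTC.
Add 1 hour and 27 minutes layover in Yangon → 6:21 PM UTC.
Add 10 hours 40 minutes leg 2 → 5:01 AM UTC (Nov 6).
Add 4 hours and 10 minutes layover in Quito → 9:11 AM UTC.
Add 10 hours and 19 minutes leg 3 → 7:30 PM UTC.
Add 3 hours 46 minutes layover in Thornfield → 11:16 PM UTC.
Add 5 hours and 11 minutes leg 4 → 4:27 AM UTC (Nov 7).
Perth is UTC+8:00, so local arrival = 4:27 AM + 8:00 = 12:27 PM on Nov 7.

12:27 PM on November 7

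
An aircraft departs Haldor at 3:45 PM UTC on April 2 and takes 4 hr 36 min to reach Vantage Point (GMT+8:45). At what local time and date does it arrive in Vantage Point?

Departure is given in UTC: 3:45 PM on Apr 2.
Add 4 hours and 36 minutes → 8:21 PM UTC.
Vantage Point is UTC+8:45: 8:21 PM + 8:45 = 5:06 AM on Apr 3.

5:06 AM on April 3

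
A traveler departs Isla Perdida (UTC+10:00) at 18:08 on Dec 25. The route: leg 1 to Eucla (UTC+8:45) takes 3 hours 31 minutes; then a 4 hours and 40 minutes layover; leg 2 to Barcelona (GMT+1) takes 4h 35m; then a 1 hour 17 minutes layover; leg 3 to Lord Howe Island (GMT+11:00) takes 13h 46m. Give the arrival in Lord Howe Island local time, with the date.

Convert departure to UTC: 18:08 − 10:00 = 08:08 UTC on Dec 25.
Add 3 hours 31 minutes leg 1 → 11:39 UTC.
Add 4 hours and 40 minutes layover in Eucla → 16:19 UTC.
Add 4 hours and 35 minutes leg 2 → 20:54 UTC.
Add 1 hour and 17 minutes layover in Barcelona → 22:11 UTC.
Add 13 hours 46 minutes leg 3 → 11:57 UTC (Dec 26).
Lord Howe Island is UTC+11:00, so local arrival = 11:57 + 11:00 = 22:57 on Dec 26.

22:57 on December 26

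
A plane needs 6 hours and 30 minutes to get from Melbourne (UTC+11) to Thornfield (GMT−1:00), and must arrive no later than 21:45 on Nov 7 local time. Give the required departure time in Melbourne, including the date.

Target arrival in UTC: 21:45 + 1:00 = 22:45 on Nov 7.
Subtract 6 hours 30 minutes → departure 16:15 UTC on Nov 7.
Melbourne is UTC+11:00: 16:15 + 11:00 = 03:15 on Nov 8.

03:15 on November 8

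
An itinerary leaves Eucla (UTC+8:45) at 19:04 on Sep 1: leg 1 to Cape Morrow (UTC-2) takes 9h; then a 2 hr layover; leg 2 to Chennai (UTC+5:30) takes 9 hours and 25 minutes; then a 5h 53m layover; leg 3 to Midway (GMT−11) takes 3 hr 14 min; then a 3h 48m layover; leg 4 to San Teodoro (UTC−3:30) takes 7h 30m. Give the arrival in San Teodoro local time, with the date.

Convert departure to UTC: 19:04 − 8:45 = 10:19 UTC on Sep 1.
Add 9 hours leg 1 → 19:19 UTC.
Add 2 hours layover in Cape Morrow → 21:19 UTC.
Add 9 hours 25 minutes leg 2 → 06:44 UTC (Sep 2).
Add 5 hours 53 minutes layover in Chennai → 12:37 UTC.
Add 3 hours and 14 minutes leg 3 → 15:51 UTC.
Add 3 hours 48 minutes layover in Midway → 19:39 UTC.
Add 7 hours and 30 minutes leg 4 → 03:09 UTC (Sep 3).
San Teodoro is UTC−3:30, so local arrival = 03:09 − 3:30 = 23:39 on Sep 2.

23:39 on Sep 2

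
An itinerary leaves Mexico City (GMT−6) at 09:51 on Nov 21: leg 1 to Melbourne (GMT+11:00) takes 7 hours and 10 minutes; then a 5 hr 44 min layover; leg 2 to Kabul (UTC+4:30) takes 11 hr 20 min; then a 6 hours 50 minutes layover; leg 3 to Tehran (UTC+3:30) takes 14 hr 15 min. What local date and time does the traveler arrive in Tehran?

Convert departure to UTC: 09:51 + 6:00 = 15:51 UTC on Nov 21.
Add 7 hours 10 minutes leg 1 → 23:01 UTC.
Add 5 hours and 44 minutes layover in Melbourne → 04:45 UTC (Nov 22).
Add 11 hours 20 minutes leg 2 → 16:05 UTC.
Add 6 hours 50 minutes layover in Kabul → 22:55 UTC.
Add 14 hours 15 minutes leg 3 → 13:10 UTC (Nov 23).
Tehran is UTC+3:30, so local arrival = 13:10 + 3:30 = 16:40 on Nov 23.

16:40 on November 23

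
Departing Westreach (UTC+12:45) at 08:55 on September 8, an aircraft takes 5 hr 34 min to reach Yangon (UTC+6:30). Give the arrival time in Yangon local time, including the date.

Convert departure to UTC: 08:55 − 12:45 = 20:10 UTC on Sep 7.
Add 5 hours 34 minutes travel time → 01:44 UTC (Sep 8).
Yangon is UTC+6:30, so local arrival = 01:44 + 6:30 = 08:14 on Sep 8.

08:14 on Sep 8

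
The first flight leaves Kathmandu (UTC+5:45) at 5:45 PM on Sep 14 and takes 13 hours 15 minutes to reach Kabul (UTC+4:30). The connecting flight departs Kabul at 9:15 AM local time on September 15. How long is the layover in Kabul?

3 hours 30 minutes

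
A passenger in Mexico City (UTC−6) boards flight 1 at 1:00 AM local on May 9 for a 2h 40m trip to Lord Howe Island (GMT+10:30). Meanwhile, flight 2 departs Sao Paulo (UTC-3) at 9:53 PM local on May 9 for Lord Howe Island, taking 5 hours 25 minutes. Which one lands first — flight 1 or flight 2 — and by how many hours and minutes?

Flight 1 in UTC: 1:00 AM + 6:00 = 7:00 AM on May 9.
+2 hours and 40 minutes → arrive 9:40 AM UTC on May 9.
Flight 2 in UTC: 9:53 PM + 3:00 = 12:53 AM on May 10.
+5 hours and 25 minutes → arrive 6:18 AM UTC on May 10.
Flight 1 lands earlier by 20 hours 38 minutes.

the first, by 20 hours 38 minutes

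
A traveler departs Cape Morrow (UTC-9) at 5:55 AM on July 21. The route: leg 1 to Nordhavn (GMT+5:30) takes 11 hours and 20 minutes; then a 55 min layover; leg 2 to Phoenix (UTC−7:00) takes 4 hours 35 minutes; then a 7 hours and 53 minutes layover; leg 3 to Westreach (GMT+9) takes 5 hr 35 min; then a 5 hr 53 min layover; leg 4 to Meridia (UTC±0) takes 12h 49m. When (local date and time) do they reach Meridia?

Convert departure to UTC: 5:55 AM + 9:00 = 2:55 PM UTC on Jul 21.
Add 11 hours and 20 minutes leg 1 → 2:15 AM UTC (Jul 22).
Add 55 minutes layover in Nordhavn → 3:10 AM UTC.
Add 4 hours and 35 minutes leg 2 → 7:45 AM UTC.
Add 7 hours and 53 minutes layover in Phoenix → 3:38 PM UTC.
Add 5 hours and 35 minutes leg 3 → 9:13 PM UTC.
Add 5 hours 53 minutes layover in Westreach → 3:06 AM UTC (Jul 23).
Add 12 hours 49 minutes leg 4 → 3:55 PM UTC.
Meridia is UTC+0, so local arrival is the same: 3:55 PM on Jul 23.

3:55 PM on July 23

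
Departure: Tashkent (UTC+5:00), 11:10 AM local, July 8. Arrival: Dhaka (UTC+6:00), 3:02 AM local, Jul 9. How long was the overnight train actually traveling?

Departure in UTC: 11:10 AM − 5:00 = 6:10 AM on Jul 8.
Arrival in UTC: 3:02 AM − 6:00 = 9:02 PM on Jul 8.
Elapsed = 9:02 PM − 6:10 AM = 14 hours 52 minutes.

14 hours 52 minutes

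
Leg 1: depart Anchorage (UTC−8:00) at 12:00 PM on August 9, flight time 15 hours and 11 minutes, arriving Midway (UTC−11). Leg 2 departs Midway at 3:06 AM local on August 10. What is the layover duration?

Convert departure to UTC: 12:00 PM + 8:00 = 8:00 PM UTC on Aug 9.
Add 15 hours 11 minutes flight time → 11:11 AM UTC (Aug 10).
Midway is UTC−11:00, so local arrival = 11:11 AM − 11:00 = 12:11 AM on Aug 10.
Layover = 3:06 AM − 12:11 AM = 2 hours 55 minutes.

2 hours 55 minutes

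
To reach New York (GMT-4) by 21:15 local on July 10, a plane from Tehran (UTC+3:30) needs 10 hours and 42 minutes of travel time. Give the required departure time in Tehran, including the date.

18:03 on July 10

Target arrival in UTC: 21:15 + 4:00 = 01:15 on Jul 11.
Subtract 10 hours and 42 minutes → departure 14:33 UTC on Jul 10.
Tehran is UTC+3:30: 14:33 + 3:30 = 18:03 on Jul 10.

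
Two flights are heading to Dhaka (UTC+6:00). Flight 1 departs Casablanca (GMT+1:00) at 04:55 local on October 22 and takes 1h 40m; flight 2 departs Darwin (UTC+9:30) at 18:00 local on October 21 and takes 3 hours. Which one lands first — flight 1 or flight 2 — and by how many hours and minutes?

the second, by 18 hours 5 minutes

Flight 1 in UTC: 04:55 − 1:00 = 03:55 on Oct 22.
+1 hour 40 minutes → arrive 05:35 UTC on Oct 22.
Flight 2 in UTC: 18:00 − 9:30 = 08:30 on Oct 21.
+3 hours → arrive 11:30 UTC on Oct 21.
Flight 2 lands earlier by 18 hours 5 minutes.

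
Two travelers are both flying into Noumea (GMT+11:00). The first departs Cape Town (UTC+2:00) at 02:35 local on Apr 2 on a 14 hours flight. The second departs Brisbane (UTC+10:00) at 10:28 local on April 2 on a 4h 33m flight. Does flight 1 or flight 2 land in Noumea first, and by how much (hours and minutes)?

the second, by 9 hours 34 minutes

Flight 1 in UTC: 02:35 − 2:00 = 00:35 on Apr 2.
+14 hours → arrive 14:35 UTC on Apr 2.
Flight 2 in UTC: 10:28 − 10:00 = 00:28 on Apr 2.
+4 hours and 33 minutes → arrive 05:01 UTC on Apr 2.
Flight 2 lands earlier by 9 hours 34 minutes.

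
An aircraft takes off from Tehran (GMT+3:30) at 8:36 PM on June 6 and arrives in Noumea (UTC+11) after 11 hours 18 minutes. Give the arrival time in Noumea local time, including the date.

Convert departure to UTC: 8:36 PM − 3:30 = 5:06 PM UTC on Jun 6.
Add 11 hours and 18 minutes travel time → 4:24 AM UTC (Jun 7).
Noumea is UTC+11:00, so local arrival = 4:24 AM + 11:00 = 3:24 PM on Jun 7.

3:24 PM on Jun 7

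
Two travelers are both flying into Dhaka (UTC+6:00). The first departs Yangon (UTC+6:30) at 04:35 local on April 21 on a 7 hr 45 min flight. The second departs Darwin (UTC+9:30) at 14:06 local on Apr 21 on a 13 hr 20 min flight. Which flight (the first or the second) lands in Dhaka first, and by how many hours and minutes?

Flight 1 in UTC: 04:35 − 6:30 = 22:05 on Apr 20.
+7 hours 45 minutes → arrive 05:50 UTC on Apr 21.
Flight 2 in UTC: 14:06 − 9:30 = 04:36 on Apr 21.
+13 hours 20 minutes → arrive 17:56 UTC on Apr 21.
Flight 1 lands earlier by 12 hours 6 minutes.

the first, by 12 hours 6 minutes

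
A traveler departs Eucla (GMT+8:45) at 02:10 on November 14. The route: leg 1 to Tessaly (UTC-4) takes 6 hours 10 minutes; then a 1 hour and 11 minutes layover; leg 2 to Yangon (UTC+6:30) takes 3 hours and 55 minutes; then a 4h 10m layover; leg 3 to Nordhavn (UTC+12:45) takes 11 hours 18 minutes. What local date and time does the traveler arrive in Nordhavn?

Convert departure to UTC: 02:10 − 8:45 = 17:25 UTC on Nov 13.
Add 6 hours 10 minutes leg 1 → 23:35 UTC.
Add 1 hour and 11 minutes layover in Tessaly → 00:46 UTC (Nov 14).
Add 3 hours and 55 minutes leg 2 → 04:41 UTC.
Add 4 hours 10 minutes layover in Yangon → 08:51 UTC.
Add 11 hours and 18 minutes leg 3 → 20:09 UTC.
Nordhavn is UTC+12:45, so local arrival = 20:09 + 12:45 = 08:54 on Nov 15.

08:54 on Nov 15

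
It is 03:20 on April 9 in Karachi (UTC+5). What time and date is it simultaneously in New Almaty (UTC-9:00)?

13:20 on April 8

New Almaty is 14:00 behind Karachi.
Shift by the zone difference: 03:20 − 14:00 = 13:20 on Apr 8 in New Almaty.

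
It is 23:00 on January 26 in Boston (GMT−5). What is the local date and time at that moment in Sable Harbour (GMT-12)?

16:00 on Jan 26

Sable Harbour is 7:00 behind Boston.
Shift by the zone difference: 23:00 − 7:00 = 16:00 on Jan 26 in Sable Harbour.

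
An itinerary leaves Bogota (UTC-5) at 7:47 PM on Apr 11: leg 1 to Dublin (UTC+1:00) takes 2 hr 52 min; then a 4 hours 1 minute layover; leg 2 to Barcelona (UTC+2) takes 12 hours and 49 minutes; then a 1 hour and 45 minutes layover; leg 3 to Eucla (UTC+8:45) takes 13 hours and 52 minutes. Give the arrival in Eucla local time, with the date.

Convert departure to UTC: 7:47 PM + 5:00 = 12:47 AM UTC on Apr 12.
Add 2 hours and 52 minutes leg 1 → 3:39 AM UTC.
Add 4 hours and 1 minute layover in Dublin → 7:40 AM UTC.
Add 12 hours and 49 minutes leg 2 → 8:29 PM UTC.
Add 1 hour 45 minutes layover in Barcelona → 10:14 PM UTC.
Add 13 hours 52 minutes leg 3 → 12:06 PM UTC (Apr 13).
Eucla is UTC+8:45, so local arrival = 12:06 PM + 8:45 = 8:51 PM on Apr 13.

8:51 PM on Apr 13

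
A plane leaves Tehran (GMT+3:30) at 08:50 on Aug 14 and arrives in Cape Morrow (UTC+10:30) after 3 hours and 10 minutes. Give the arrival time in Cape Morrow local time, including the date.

Cape Morrow is 7:00 ahead of Tehran.
After 3 hours 10 minutes it is 12:00 in Tehran.
Shift by the zone difference: 12:00 + 7:00 = 19:00 on Aug 14 in Cape Morrow.

19:00 on Aug 14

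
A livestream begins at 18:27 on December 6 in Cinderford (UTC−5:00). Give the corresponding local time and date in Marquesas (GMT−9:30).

13:57 on December 6

Marquesas is 4:30 behind Cinderford.
Shift by the zone difference: 18:27 − 4:30 = 13:57 on Dec 6 in Marquesas.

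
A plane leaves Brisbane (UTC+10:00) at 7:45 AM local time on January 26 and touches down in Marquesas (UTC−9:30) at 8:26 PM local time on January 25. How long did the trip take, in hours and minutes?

8 hours 11 minutes

Departure in UTC: 7:45 AM − 10:00 = 9:45 PM on Jan 25.
Arrival in UTC: 8:26 PM + 9:30 = 5:56 AM on Jan 26.
Elapsed = 5:56 AM − 9:45 PM (+1 day) = 8 hours 11 minutes.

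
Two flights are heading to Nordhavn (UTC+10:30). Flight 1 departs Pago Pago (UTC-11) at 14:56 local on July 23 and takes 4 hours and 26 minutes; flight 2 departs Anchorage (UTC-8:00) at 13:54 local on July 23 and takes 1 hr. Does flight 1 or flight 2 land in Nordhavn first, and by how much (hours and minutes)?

Flight 1 in UTC: 14:56 + 11:00 = 01:56 on Jul 24.
+4 hours and 26 minutes → arrive 06:22 UTC on Jul 24.
Flight 2 in UTC: 13:54 + 8:00 = 21:54 on Jul 23.
+1 hour → arrive 22:54 UTC on Jul 23.
Flight 2 lands earlier by 7 hours 28 minutes.

the second, by 7 hours 28 minutes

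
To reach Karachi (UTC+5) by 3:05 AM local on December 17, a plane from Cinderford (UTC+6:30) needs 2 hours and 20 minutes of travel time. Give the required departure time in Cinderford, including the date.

2:15 AM on Dec 17

Target arrival in UTC: 3:05 AM − 5:00 = 10:05 PM on Dec 16.
Subtract 2 hours 20 minutes → departure 7:45 PM UTC on Dec 16.
Cinderford is UTC+6:30: 7:45 PM + 6:30 = 2:15 AM on Dec 17.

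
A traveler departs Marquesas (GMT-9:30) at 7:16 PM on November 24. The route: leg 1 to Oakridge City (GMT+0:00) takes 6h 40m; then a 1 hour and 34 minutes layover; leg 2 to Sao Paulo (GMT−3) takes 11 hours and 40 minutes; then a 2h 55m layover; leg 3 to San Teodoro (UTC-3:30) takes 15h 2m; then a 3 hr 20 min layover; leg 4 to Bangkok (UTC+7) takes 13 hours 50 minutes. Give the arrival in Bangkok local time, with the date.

6:47 PM on November 27

Convert departure to UTC: 7:16 PM + 9:30 = 4:46 AM UTC on Nov 25.
Add 6 hours 40 minutes leg 1 → 11:26 AM UTC.
Add 1 hour 34 minutes layover in Oakridge City → 1:00 PM UTC.
Add 11 hours 40 minutes leg 2 → 12:40 AM UTC (Nov 26).
Add 2 hours and 55 minutes layover in Sao Paulo → 3:35 AM UTC.
Add 15 hours and 2 minutes leg 3 → 6:37 PM UTC.
Add 3 hours 20 minutes layover in San Teodoro → 9:57 PM UTC.
Add 13 hours 50 minutes leg 4 → 11:47 AM UTC (Nov 27).
Bangkok is UTC+7:00, so local arrival = 11:47 AM + 7:00 = 6:47 PM on Nov 27.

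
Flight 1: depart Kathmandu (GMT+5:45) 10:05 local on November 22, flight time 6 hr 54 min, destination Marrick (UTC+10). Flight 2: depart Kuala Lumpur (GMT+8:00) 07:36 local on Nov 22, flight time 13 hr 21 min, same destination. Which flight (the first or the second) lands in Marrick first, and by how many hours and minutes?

Flight 1 in UTC: 10:05 − 5:45 = 04:20 on Nov 22.
+6 hours 54 minutes → arrive 11:14 UTC on Nov 22.
Flight 2 in UTC: 07:36 − 8:00 = 23:36 on Nov 21.
+13 hours and 21 minutes → arrive 12:57 UTC on Nov 22.
Flight 1 lands earlier by 1 hour 43 minutes.

the first, by 1 hour 43 minutes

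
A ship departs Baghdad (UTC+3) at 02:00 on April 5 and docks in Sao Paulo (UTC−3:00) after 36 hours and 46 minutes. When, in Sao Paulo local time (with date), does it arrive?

08:46 on Apr 6

Convert departure to UTC: 02:00 − 3:00 = 23:00 UTC on Apr 4.
Add 36 hours and 46 minutes travel time → 11:46 UTC (Apr 6).
Sao Paulo is UTC−3:00, so local arrival = 11:46 − 3:00 = 08:46 on Apr 6.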